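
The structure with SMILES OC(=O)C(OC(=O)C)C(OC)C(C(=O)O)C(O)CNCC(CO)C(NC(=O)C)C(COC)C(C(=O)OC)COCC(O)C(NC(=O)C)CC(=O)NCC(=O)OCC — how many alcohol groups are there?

Working along the chain:
  HOOC: –COOH: carbonyl C bonded to –OH and C → carboxylic acid (the –OH is not a separate alcohol).
  CH(OCOCH3): pendant –OC(=O)CH3: an acyloxy group → ester.
  CH(OCH3): pendant –OCH3: C–O–C with sp³ C, no adjacent C=O → ether.
  CH(COOH): pendant –COOH: carbonyl C bonded to C and –OH → carboxylic acid.
  CH(OH): –OH on an sp³ carbon → alcohol (secondary).
  CH2NHCH2: C–N–C with sp³ carbons and no adjacent C=O → amine (secondary).
  CH(CH2OH): pendant –CH2OH on an sp³ backbone C → alcohol.
  CH(NHCOCH3): pendant –NHC(=O)CH3: N bonded to a carbonyl → amide (not amine).
  CH(CH2OCH3): pendant –CH2OCH3: C–O–C linkage → ether.
  CH(COOCH3): pendant –COOCH3: carbonyl C bonded to C and –OCH3 → ester.
  CH2OCH2: C–O–C with sp³ carbons on both sides and no adjacent C=O → ether.
  CH(OH): –OH on an sp³ carbon → alcohol (secondary).
  CH(NHCOCH3): pendant –NHC(=O)CH3: N bonded to a carbonyl → amide (not amine).
  CH2CONHCH2: –C(=O)–N– linkage → amide (the N is not an amine).
  COOCH2CH3: –C(=O)OCH2CH3: carbonyl C bonded to C and to –OEt → ester.
Alcohol appears at: CH(OH), CH(CH2OH), CH(OH) → 3.

3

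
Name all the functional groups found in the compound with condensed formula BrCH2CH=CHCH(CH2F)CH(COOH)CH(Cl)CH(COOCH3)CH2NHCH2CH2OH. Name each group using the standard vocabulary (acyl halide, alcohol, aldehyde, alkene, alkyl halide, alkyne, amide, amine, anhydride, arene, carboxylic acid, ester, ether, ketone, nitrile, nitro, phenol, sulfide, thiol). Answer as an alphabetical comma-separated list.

Taking each segment in turn:
  BrCH2: halogen on an sp³ carbon → alkyl halide.
  CH=CH: C=C double bond → alkene.
  CH(CH2F): pendant –CH2X: halogen on sp³ carbon → alkyl halide.
  CH(COOH): pendant –COOH: carbonyl C bonded to C and –OH → carboxylic acid.
  CH(Cl): halogen on an sp³ carbon → alkyl halide.
  CH(COOCH3): pendant –COOCH3: carbonyl C bonded to C and –OCH3 → ester.
  CH2NHCH2: C–N–C with sp³ carbons and no adjacent C=O → amine (secondary).
  CH2OH: –OH on an sp³ carbon → alcohol.

alcohol, alkene, alkyl halide, amine, carboxylic acid, ester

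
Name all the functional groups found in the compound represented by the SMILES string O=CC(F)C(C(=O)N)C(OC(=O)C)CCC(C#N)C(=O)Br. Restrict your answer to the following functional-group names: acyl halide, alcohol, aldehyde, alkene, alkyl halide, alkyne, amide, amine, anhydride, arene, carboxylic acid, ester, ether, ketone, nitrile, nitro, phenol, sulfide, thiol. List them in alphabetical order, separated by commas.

acyl halide, aldehyde, alkyl halide, amide, ester, nitrile

terminal –CHO: carbonyl C bonded to H and C → aldehyde.
halogen on an sp³ carbon → alkyl halide.
pendant –CONH2: carbonyl C bonded to C and N → amide.
pendant –OC(=O)CH3: an acyloxy group → ester.
pendant –C≡N: nitrile.
–C(=O)Br: carbonyl C bonded to C and to a halogen → acyl halide (not alkyl halide).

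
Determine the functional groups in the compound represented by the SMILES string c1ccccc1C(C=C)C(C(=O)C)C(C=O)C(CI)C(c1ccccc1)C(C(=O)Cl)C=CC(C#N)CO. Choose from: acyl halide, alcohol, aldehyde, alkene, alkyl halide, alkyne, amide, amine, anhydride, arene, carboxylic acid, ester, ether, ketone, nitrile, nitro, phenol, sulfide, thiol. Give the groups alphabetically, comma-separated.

C6H5– phenyl ring → arene.
pendant –CH=CH2: C=C double bond → alkene.
pendant –COCH3: carbonyl C bonded to two carbons → ketone.
pendant –CHO: carbonyl C bonded to C and H → aldehyde.
pendant –CH2X: halogen on sp³ carbon → alkyl halide.
pendant –C6H5: benzene ring → arene.
pendant –C(=O)X: carbonyl C bonded to C and halogen → acyl halide.
C=C double bond → alkene.
pendant –C≡N: nitrile.
–OH on an sp³ carbon → alcohol.

acyl halide, alcohol, aldehyde, alkene, alkyl halide, arene, ketone, nitrile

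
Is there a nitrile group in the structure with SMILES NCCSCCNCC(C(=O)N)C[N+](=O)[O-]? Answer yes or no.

–NH2 on an sp³ carbon with no adjacent C=O → amine.
C–S–C linkage → sulfide (thioether).
C–N–C with sp³ carbons and no adjacent C=O → amine (secondary).
pendant –CONH2: carbonyl C bonded to C and N → amide.
–NO2 on carbon → nitro group.
The groups actually present are: amide, amine, nitro, sulfide.

no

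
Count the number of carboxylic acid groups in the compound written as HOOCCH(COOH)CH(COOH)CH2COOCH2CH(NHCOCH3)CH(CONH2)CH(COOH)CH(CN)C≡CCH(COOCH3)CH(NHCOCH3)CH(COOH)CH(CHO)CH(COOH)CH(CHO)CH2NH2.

6

Reading the structure from left to right:
  HOOC: –COOH: carbonyl C bonded to –OH and C → carboxylic acid (the –OH is not a separate alcohol).
  CH(COOH): pendant –COOH: carbonyl C bonded to C and –OH → carboxylic acid.
  CH(COOH): pendant –COOH: carbonyl C bonded to C and –OH → carboxylic acid.
  CH2COOCH2: –C(=O)–O–C with C on the carbonyl side → ester.
  CH(NHCOCH3): pendant –NHC(=O)CH3: N bonded to a carbonyl → amide (not amine).
  CH(CONH2): pendant –CONH2: carbonyl C bonded to C and N → amide.
  CH(COOH): pendant –COOH: carbonyl C bonded to C and –OH → carboxylic acid.
  CH(CN): pendant –C≡N: nitrile.
  C≡C: C≡C triple bond → alkyne.
  CH(COOCH3): pendant –COOCH3: carbonyl C bonded to C and –OCH3 → ester.
  CH(NHCOCH3): pendant –NHC(=O)CH3: N bonded to a carbonyl → amide (not amine).
  CH(COOH): pendant –COOH: carbonyl C bonded to C and –OH → carboxylic acid.
  CH(CHO): pendant –CHO: carbonyl C bonded to C and H → aldehyde.
  CH(COOH): pendant –COOH: carbonyl C bonded to C and –OH → carboxylic acid.
  CH(CHO): pendant –CHO: carbonyl C bonded to C and H → aldehyde.
  CH2NH2: –NH2 on an sp³ carbon with no adjacent C=O → amine.
Carboxylic acid appears at: HOOC, CH(COOH), CH(COOH), CH(COOH), CH(COOH), CH(COOH) → 6.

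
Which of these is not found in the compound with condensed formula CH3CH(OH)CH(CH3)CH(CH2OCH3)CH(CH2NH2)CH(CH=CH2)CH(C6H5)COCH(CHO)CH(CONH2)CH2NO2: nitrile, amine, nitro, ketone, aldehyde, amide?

nitrile

ketone: present (CO — –C(=O)– with carbon on both sides → ketone).
nitro: present (CH2NO2 — –NO2 on carbon → nitro group).
amide: present (CH(CONH2) — pendant –CONH2: carbonyl C bonded to C and N → amide).
aldehyde: present (CH(CHO) — pendant –CHO: carbonyl C bonded to C and H → aldehyde).
amine: present (CH(CH2NH2) — pendant –CH2NH2: N on sp³ C, no adjacent C=O → amine).
nitrile: no segment matches this pattern.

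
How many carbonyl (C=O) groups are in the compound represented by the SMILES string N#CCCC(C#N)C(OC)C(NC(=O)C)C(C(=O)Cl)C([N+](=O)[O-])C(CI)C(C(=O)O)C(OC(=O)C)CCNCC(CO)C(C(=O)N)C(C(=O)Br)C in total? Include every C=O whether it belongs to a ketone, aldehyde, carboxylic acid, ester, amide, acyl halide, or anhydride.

CH(NHCOCH3): amide, 1 C=O (running total 1).
CH(COCl): acyl halide, 1 C=O (running total 2).
CH(COOH): carboxylic acid, 1 C=O (running total 3).
CH(OCOCH3): ester, 1 C=O (running total 4).
CH(CONH2): amide, 1 C=O (running total 5).
CH(COBr): acyl halide, 1 C=O (running total 6).

6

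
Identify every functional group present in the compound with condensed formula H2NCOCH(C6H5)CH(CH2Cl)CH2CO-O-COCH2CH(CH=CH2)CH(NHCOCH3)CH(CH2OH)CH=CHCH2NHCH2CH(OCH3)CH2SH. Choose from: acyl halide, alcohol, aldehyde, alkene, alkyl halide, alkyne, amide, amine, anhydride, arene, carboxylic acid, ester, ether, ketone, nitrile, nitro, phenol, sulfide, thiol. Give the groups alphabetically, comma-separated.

alcohol, alkene, alkyl halide, amide, amine, anhydride, arene, ether, thiol

Working along the chain:
  H2NCO: –C(=O)NH2: carbonyl C bonded to C and to N → amide (the N is not a separate amine).
  CH(C6H5): pendant –C6H5: benzene ring → arene.
  CH(CH2Cl): pendant –CH2X: halogen on sp³ carbon → alkyl halide.
  CH2CO-O-COCH2: two acyl groups sharing one oxygen, –C(=O)–O–C(=O)– → anhydride.
  CH(CH=CH2): pendant –CH=CH2: C=C double bond → alkene.
  CH(NHCOCH3): pendant –NHC(=O)CH3: N bonded to a carbonyl → amide (not amine).
  CH(CH2OH): pendant –CH2OH on an sp³ backbone C → alcohol.
  CH=CH: C=C double bond → alkene.
  CH2NHCH2: C–N–C with sp³ carbons and no adjacent C=O → amine (secondary).
  CH(OCH3): pendant –OCH3: C–O–C with sp³ C, no adjacent C=O → ether.
  CH2SH: –SH on an sp³ carbon → thiol.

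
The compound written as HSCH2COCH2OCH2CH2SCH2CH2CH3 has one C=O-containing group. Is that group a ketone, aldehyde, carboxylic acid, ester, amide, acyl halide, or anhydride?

The carbonyl is in the CO segment: –C(=O)– with carbon on both sides → ketone.

ketone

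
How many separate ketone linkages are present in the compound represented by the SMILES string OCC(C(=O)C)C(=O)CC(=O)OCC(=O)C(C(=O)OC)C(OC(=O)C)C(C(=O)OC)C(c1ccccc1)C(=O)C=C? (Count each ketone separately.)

4

HO– on an sp³ carbon → alcohol.
pendant –COCH3: carbonyl C bonded to two carbons → ketone.
–C(=O)– with carbon on both sides → ketone.
–C(=O)–O–C with C on the carbonyl side → ester.
–C(=O)– with carbon on both sides → ketone.
pendant –COOCH3: carbonyl C bonded to C and –OCH3 → ester.
pendant –OC(=O)CH3: an acyloxy group → ester.
pendant –COOCH3: carbonyl C bonded to C and –OCH3 → ester.
pendant –C6H5: benzene ring → arene.
–C(=O)– with carbon on both sides → ketone.
C=C double bond → alkene.
Ketone appears at: CH(COCH3), CO, CO, CO → 4.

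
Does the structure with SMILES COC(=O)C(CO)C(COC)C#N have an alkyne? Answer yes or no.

no

Working along the chain:
  CH3OOC: CH3O–C(=O)–: carbonyl C bonded to C and to –OCH3 → ester (not ketone + ether).
  CH(CH2OH): pendant –CH2OH on an sp³ backbone C → alcohol.
  CH(CH2OCH3): pendant –CH2OCH3: C–O–C linkage → ether.
  CN: –C≡N: carbon triple-bonded to nitrogen → nitrile.
In CN, the triple bond is C≡N, not C≡C, so it is a nitrile.
The groups actually present are: alcohol, ester, ether, nitrile.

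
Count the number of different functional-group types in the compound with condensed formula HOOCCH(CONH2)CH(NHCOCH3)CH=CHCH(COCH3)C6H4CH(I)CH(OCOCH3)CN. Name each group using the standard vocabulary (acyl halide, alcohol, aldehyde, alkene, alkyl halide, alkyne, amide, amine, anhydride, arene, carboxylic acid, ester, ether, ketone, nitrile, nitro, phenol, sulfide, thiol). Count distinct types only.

–COOH: carbonyl C bonded to –OH and C → carboxylic acid (the –OH is not a separate alcohol).
pendant –CONH2: carbonyl C bonded to C and N → amide.
pendant –NHC(=O)CH3: N bonded to a carbonyl → amide (not amine).
C=C double bond → alkene.
pendant –COCH3: carbonyl C bonded to two carbons → ketone.
para-disubstituted benzene ring → arene.
halogen on an sp³ carbon → alkyl halide.
pendant –OC(=O)CH3: an acyloxy group → ester.
–C≡N: carbon triple-bonded to nitrogen → nitrile.
Distinct types present: alkene, alkyl halide, amide, arene, carboxylic acid, ester, ketone, nitrile.

8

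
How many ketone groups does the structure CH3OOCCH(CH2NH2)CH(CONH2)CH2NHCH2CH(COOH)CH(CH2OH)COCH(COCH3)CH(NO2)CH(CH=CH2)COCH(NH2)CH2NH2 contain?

3

CH3O–C(=O)–: carbonyl C bonded to C and to –OCH3 → ester (not ketone + ether).
pendant –CH2NH2: N on sp³ C, no adjacent C=O → amine.
pendant –CONH2: carbonyl C bonded to C and N → amide.
C–N–C with sp³ carbons and no adjacent C=O → amine (secondary).
pendant –COOH: carbonyl C bonded to C and –OH → carboxylic acid.
pendant –CH2OH on an sp³ backbone C → alcohol.
–C(=O)– with carbon on both sides → ketone.
pendant –COCH3: carbonyl C bonded to two carbons → ketone.
–NO2 on an sp³ carbon → nitro (the N=O is not a carbonyl).
pendant –CH=CH2: C=C double bond → alkene.
–C(=O)– with carbon on both sides → ketone.
–NH2 on an sp³ carbon with no adjacent C=O → amine.
–NH2 on an sp³ carbon with no adjacent C=O → amine.
Ketone appears at: CO, CH(COCH3), CO → 3.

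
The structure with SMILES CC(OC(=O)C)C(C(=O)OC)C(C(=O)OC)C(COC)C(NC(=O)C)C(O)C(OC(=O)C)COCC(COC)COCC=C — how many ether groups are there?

pendant –OC(=O)CH3: an acyloxy group → ester.
pendant –COOCH3: carbonyl C bonded to C and –OCH3 → ester.
pendant –COOCH3: carbonyl C bonded to C and –OCH3 → ester.
pendant –CH2OCH3: C–O–C linkage → ether.
pendant –NHC(=O)CH3: N bonded to a carbonyl → amide (not amine).
–OH on an sp³ carbon → alcohol (secondary).
pendant –OC(=O)CH3: an acyloxy group → ester.
C–O–C with sp³ carbons on both sides and no adjacent C=O → ether.
pendant –CH2OCH3: C–O–C linkage → ether.
C–O–C with sp³ carbons on both sides and no adjacent C=O → ether.
C=C double bond → alkene.
Ether appears at: CH(CH2OCH3), CH2OCH2, CH(CH2OCH3), CH2OCH2 → 4.

4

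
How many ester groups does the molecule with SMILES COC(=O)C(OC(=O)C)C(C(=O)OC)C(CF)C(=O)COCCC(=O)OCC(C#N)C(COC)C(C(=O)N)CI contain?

Working along the chain:
  CH3OOC: CH3O–C(=O)–: carbonyl C bonded to C and to –OCH3 → ester (not ketone + ether).
  CH(OCOCH3): pendant –OC(=O)CH3: an acyloxy group → ester.
  CH(COOCH3): pendant –COOCH3: carbonyl C bonded to C and –OCH3 → ester.
  CH(CH2F): pendant –CH2X: halogen on sp³ carbon → alkyl halide.
  CO: –C(=O)– with carbon on both sides → ketone.
  CH2OCH2: C–O–C with sp³ carbons on both sides and no adjacent C=O → ether.
  CH2COOCH2: –C(=O)–O–C with C on the carbonyl side → ester.
  CH(CN): pendant –C≡N: nitrile.
  CH(CH2OCH3): pendant –CH2OCH3: C–O–C linkage → ether.
  CH(CONH2): pendant –CONH2: carbonyl C bonded to C and N → amide.
  CH2I: halogen on an sp³ carbon → alkyl halide.
Ester appears at: CH3OOC, CH(OCOCH3), CH(COOCH3), CH2COOCH2 → 4.

4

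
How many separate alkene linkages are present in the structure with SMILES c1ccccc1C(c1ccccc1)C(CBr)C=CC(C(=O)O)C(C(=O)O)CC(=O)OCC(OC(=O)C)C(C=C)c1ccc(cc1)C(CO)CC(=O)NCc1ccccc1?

2

Reading the structure from left to right:
  C6H5: C6H5– phenyl ring → arene.
  CH(C6H5): pendant –C6H5: benzene ring → arene.
  CH(CH2Br): pendant –CH2X: halogen on sp³ carbon → alkyl halide.
  CH=CH: C=C double bond → alkene.
  CH(COOH): pendant –COOH: carbonyl C bonded to C and –OH → carboxylic acid.
  CH(COOH): pendant –COOH: carbonyl C bonded to C and –OH → carboxylic acid.
  CH2COOCH2: –C(=O)–O–C with C on the carbonyl side → ester.
  CH(OCOCH3): pendant –OC(=O)CH3: an acyloxy group → ester.
  CH(CH=CH2): pendant –CH=CH2: C=C double bond → alkene.
  C6H4: para-disubstituted benzene ring → arene.
  CH(CH2OH): pendant –CH2OH on an sp³ backbone C → alcohol.
  CH2CONHCH2: –C(=O)–N– linkage → amide (the N is not an amine).
  C6H5: –C6H5 phenyl ring → arene.
Alkene appears at: CH=CH, CH(CH=CH2) → 2.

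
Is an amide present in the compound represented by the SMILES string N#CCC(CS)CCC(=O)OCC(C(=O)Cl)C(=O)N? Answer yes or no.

Taking each segment in turn:
  N≡C: N≡C–: carbon triple-bonded to nitrogen → nitrile.
  CH(CH2SH): pendant –CH2SH → thiol.
  CH2COOCH2: –C(=O)–O–C with C on the carbonyl side → ester.
  CH(COCl): pendant –C(=O)X: carbonyl C bonded to C and halogen → acyl halide.
  CONH2: –C(=O)NH2: carbonyl C bonded to C and to N → amide (the N is not a separate amine).
The CONH2 segment supplies the amide: –C(=O)NH2: carbonyl C bonded to C and to N → amide (the N is not a separate amine).

yes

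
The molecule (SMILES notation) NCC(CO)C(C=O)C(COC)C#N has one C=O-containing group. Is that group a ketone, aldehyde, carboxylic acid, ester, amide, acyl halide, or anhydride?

The carbonyl is in the CH(CHO) segment: pendant –CHO: carbonyl C bonded to C and H → aldehyde.

aldehyde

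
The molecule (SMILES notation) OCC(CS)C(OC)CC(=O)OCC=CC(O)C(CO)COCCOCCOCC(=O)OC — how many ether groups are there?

4

HO– on an sp³ carbon → alcohol.
pendant –CH2SH → thiol.
pendant –OCH3: C–O–C with sp³ C, no adjacent C=O → ether.
–C(=O)–O–C with C on the carbonyl side → ester.
C=C double bond → alkene.
–OH on an sp³ carbon → alcohol (secondary).
pendant –CH2OH on an sp³ backbone C → alcohol.
C–O–C with sp³ carbons on both sides and no adjacent C=O → ether.
C–O–C with sp³ carbons on both sides and no adjacent C=O → ether.
C–O–C with sp³ carbons on both sides and no adjacent C=O → ether.
–C(=O)OCH3: carbonyl C bonded to C and to –OCH3 → ester (not ketone + ether).
Ether appears at: CH(OCH3), CH2OCH2, CH2OCH2, CH2OCH2 → 4.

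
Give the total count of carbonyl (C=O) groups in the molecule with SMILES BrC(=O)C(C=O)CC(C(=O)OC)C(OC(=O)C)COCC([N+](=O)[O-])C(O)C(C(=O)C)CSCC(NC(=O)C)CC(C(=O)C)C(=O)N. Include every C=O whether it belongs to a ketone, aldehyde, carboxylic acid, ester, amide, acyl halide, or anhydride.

8

BrCO: acyl halide, 1 C=O (running total 1).
CH(CHO): aldehyde, 1 C=O (running total 2).
CH(COOCH3): ester, 1 C=O (running total 3).
CH(OCOCH3): ester, 1 C=O (running total 4).
CH(COCH3): ketone, 1 C=O (running total 5).
CH(NHCOCH3): amide, 1 C=O (running total 6).
CH(COCH3): ketone, 1 C=O (running total 7).
CONH2: amide, 1 C=O (running total 8).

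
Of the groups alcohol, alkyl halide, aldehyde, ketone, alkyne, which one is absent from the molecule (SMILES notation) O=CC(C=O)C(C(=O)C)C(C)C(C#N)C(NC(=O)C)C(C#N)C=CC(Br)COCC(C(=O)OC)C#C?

aldehyde: present (OHC — terminal –CHO: carbonyl C bonded to H and C → aldehyde).
alkyne: present (C≡CH — C≡C triple bond → alkyne).
alkyl halide: present (CH(Br) — halogen on an sp³ carbon → alkyl halide).
ketone: present (CH(COCH3) — pendant –COCH3: carbonyl C bonded to two carbons → ketone).
alcohol: no segment matches this pattern.

alcohol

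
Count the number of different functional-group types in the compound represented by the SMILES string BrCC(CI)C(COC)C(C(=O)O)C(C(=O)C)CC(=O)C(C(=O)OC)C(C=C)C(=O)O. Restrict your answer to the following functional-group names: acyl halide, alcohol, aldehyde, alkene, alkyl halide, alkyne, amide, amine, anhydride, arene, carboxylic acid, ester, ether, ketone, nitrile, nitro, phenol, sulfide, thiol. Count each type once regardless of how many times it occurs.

6

halogen on an sp³ carbon → alkyl halide.
pendant –CH2X: halogen on sp³ carbon → alkyl halide.
pendant –CH2OCH3: C–O–C linkage → ether.
pendant –COOH: carbonyl C bonded to C and –OH → carboxylic acid.
pendant –COCH3: carbonyl C bonded to two carbons → ketone.
–C(=O)– with carbon on both sides → ketone.
pendant –COOCH3: carbonyl C bonded to C and –OCH3 → ester.
pendant –CH=CH2: C=C double bond → alkene.
–COOH: carbonyl C bonded to –OH and C → carboxylic acid (the –OH is not a separate alcohol).
Distinct types present: alkene, alkyl halide, carboxylic acid, ester, ether, ketone.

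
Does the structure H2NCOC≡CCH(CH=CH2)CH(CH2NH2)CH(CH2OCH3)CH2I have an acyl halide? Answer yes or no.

Working along the chain:
  H2NCO: –C(=O)NH2: carbonyl C bonded to C and to N → amide (the N is not a separate amine).
  C≡C: C≡C triple bond → alkyne.
  CH(CH=CH2): pendant –CH=CH2: C=C double bond → alkene.
  CH(CH2NH2): pendant –CH2NH2: N on sp³ C, no adjacent C=O → amine.
  CH(CH2OCH3): pendant –CH2OCH3: C–O–C linkage → ether.
  CH2I: halogen on an sp³ carbon → alkyl halide.
The groups actually present are: alkene, alkyl halide, alkyne, amide, amine, ether.

no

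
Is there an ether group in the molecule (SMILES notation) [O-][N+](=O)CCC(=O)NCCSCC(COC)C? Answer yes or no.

Working along the chain:
  O2NCH2: –NO2 on carbon → nitro group.
  CH2CONHCH2: –C(=O)–N– linkage → amide (the N is not an amine).
  CH2SCH2: C–S–C linkage → sulfide (thioether).
  CH(CH2OCH3): pendant –CH2OCH3: C–O–C linkage → ether.
The CH(CH2OCH3) segment supplies the ether: pendant –CH2OCH3: C–O–C linkage → ether.

yes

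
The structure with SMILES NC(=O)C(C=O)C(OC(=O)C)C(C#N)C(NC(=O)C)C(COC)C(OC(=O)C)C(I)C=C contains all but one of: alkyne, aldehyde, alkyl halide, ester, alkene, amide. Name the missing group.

alkyne

amide: present (H2NCO — –C(=O)NH2: carbonyl C bonded to C and to N → amide (the N is not a separate amine)).
alkyl halide: present (CH(I) — halogen on an sp³ carbon → alkyl halide).
alkene: present (CH=CH2 — C=C double bond → alkene).
aldehyde: present (CH(CHO) — pendant –CHO: carbonyl C bonded to C and H → aldehyde).
ester: present (CH(OCOCH3) — pendant –OC(=O)CH3: an acyloxy group → ester).
alkyne: absent. In CH(CN), the triple bond is C≡N, not C≡C, so it is a nitrile.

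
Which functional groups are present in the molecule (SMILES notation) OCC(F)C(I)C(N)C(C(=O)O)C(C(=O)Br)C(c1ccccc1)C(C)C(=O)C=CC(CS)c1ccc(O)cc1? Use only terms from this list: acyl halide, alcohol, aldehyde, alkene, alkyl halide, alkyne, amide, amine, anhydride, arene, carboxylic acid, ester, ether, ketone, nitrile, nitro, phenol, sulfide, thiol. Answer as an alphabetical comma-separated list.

HO– on an sp³ carbon → alcohol.
halogen on an sp³ carbon → alkyl halide.
halogen on an sp³ carbon → alkyl halide.
–NH2 on an sp³ carbon with no adjacent C=O → amine.
pendant –COOH: carbonyl C bonded to C and –OH → carboxylic acid.
pendant –C(=O)X: carbonyl C bonded to C and halogen → acyl halide.
pendant –C6H5: benzene ring → arene.
–C(=O)– with carbon on both sides → ketone.
C=C double bond → alkene.
pendant –CH2SH → thiol.
–OH attached directly to an aromatic ring → phenol (not alcohol); the ring itself is an arene.

acyl halide, alcohol, alkene, alkyl halide, amine, arene, carboxylic acid, ketone, phenol, thiol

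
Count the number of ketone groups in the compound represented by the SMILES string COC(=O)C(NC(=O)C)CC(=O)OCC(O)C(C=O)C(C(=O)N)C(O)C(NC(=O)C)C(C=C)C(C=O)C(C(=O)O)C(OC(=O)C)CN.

0

Working along the chain:
  CH3OOC: CH3O–C(=O)–: carbonyl C bonded to C and to –OCH3 → ester (not ketone + ether).
  CH(NHCOCH3): pendant –NHC(=O)CH3: N bonded to a carbonyl → amide (not amine).
  CH2COOCH2: –C(=O)–O–C with C on the carbonyl side → ester.
  CH(OH): –OH on an sp³ carbon → alcohol (secondary).
  CH(CHO): pendant –CHO: carbonyl C bonded to C and H → aldehyde.
  CH(CONH2): pendant –CONH2: carbonyl C bonded to C and N → amide.
  CH(OH): –OH on an sp³ carbon → alcohol (secondary).
  CH(NHCOCH3): pendant –NHC(=O)CH3: N bonded to a carbonyl → amide (not amine).
  CH(CH=CH2): pendant –CH=CH2: C=C double bond → alkene.
  CH(CHO): pendant –CHO: carbonyl C bonded to C and H → aldehyde.
  CH(COOH): pendant –COOH: carbonyl C bonded to C and –OH → carboxylic acid.
  CH(OCOCH3): pendant –OC(=O)CH3: an acyloxy group → ester.
  CH2NH2: –NH2 on an sp³ carbon with no adjacent C=O → amine.
No segment is a ketone: CH3OOC is ester, not ketone; CH(NHCOCH3) is amide, not ketone; CH2COOCH2 is ester, not ketone. → 0.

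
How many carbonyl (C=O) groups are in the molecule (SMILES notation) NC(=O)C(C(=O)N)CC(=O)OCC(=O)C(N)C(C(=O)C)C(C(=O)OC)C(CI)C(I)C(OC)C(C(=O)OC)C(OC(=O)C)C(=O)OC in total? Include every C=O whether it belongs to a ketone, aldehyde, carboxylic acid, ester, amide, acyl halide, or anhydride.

H2NCO: amide, 1 C=O (running total 1).
CH(CONH2): amide, 1 C=O (running total 2).
CH2COOCH2: ester, 1 C=O (running total 3).
CO: ketone, 1 C=O (running total 4).
CH(COCH3): ketone, 1 C=O (running total 5).
CH(COOCH3): ester, 1 C=O (running total 6).
CH(COOCH3): ester, 1 C=O (running total 7).
CH(OCOCH3): ester, 1 C=O (running total 8).
COOCH3: ester, 1 C=O (running total 9).

9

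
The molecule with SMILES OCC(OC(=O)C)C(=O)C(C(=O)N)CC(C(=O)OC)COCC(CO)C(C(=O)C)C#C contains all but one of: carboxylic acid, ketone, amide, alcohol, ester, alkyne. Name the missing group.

carboxylic acid

ester: present (CH(OCOCH3) — pendant –OC(=O)CH3: an acyloxy group → ester).
amide: present (CH(CONH2) — pendant –CONH2: carbonyl C bonded to C and N → amide).
ketone: present (CO — –C(=O)– with carbon on both sides → ketone).
alcohol: present (HOCH2 — HO– on an sp³ carbon → alcohol).
alkyne: present (C≡CH — C≡C triple bond → alkyne).
carboxylic acid: absent. In each of CH(OCOCH3) and CH(COOCH3), the acyl oxygen is bonded to carbon (–O–C), not to H, so this is an ester. In CH(CONH2), the carbonyl is bonded to nitrogen, not to –OH; that is an amide.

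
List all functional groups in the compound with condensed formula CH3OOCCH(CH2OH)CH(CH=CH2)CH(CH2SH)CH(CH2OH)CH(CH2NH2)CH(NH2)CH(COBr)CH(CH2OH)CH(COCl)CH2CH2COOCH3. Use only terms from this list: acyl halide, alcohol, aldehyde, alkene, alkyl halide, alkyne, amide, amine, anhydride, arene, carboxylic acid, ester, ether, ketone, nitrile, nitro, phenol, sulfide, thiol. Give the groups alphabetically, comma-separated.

CH3O–C(=O)–: carbonyl C bonded to C and to –OCH3 → ester (not ketone + ether).
pendant –CH2OH on an sp³ backbone C → alcohol.
pendant –CH=CH2: C=C double bond → alkene.
pendant –CH2SH → thiol.
pendant –CH2OH on an sp³ backbone C → alcohol.
pendant –CH2NH2: N on sp³ C, no adjacent C=O → amine.
–NH2 on an sp³ carbon with no adjacent C=O → amine.
pendant –C(=O)X: carbonyl C bonded to C and halogen → acyl halide.
pendant –CH2OH on an sp³ backbone C → alcohol.
pendant –C(=O)X: carbonyl C bonded to C and halogen → acyl halide.
–C(=O)OCH3: carbonyl C bonded to C and to –OCH3 → ester (not ketone + ether).

acyl halide, alcohol, alkene, amine, ester, thiol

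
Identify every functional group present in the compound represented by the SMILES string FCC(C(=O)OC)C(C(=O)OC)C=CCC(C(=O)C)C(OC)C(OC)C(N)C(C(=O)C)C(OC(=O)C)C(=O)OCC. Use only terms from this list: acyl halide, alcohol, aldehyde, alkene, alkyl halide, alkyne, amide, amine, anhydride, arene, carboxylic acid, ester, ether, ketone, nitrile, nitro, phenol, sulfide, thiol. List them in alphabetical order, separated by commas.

alkene, alkyl halide, amine, ester, ether, ketone

Taking each segment in turn:
  FCH2: halogen on an sp³ carbon → alkyl halide.
  CH(COOCH3): pendant –COOCH3: carbonyl C bonded to C and –OCH3 → ester.
  CH(COOCH3): pendant –COOCH3: carbonyl C bonded to C and –OCH3 → ester.
  CH=CH: C=C double bond → alkene.
  CH(COCH3): pendant –COCH3: carbonyl C bonded to two carbons → ketone.
  CH(OCH3): pendant –OCH3: C–O–C with sp³ C, no adjacent C=O → ether.
  CH(OCH3): pendant –OCH3: C–O–C with sp³ C, no adjacent C=O → ether.
  CH(NH2): –NH2 on an sp³ carbon with no adjacent C=O → amine.
  CH(COCH3): pendant –COCH3: carbonyl C bonded to two carbons → ketone.
  CH(OCOCH3): pendant –OC(=O)CH3: an acyloxy group → ester.
  COOCH2CH3: –C(=O)OCH2CH3: carbonyl C bonded to C and to –OEt → ester.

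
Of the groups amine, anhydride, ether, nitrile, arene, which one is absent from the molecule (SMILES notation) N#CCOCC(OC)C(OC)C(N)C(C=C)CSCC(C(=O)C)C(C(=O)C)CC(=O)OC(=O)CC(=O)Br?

arene

ether: present (CH2OCH2 — C–O–C with sp³ carbons on both sides and no adjacent C=O → ether).
anhydride: present (CH2CO-O-COCH2 — two acyl groups sharing one oxygen, –C(=O)–O–C(=O)– → anhydride).
nitrile: present (N≡C — N≡C–: carbon triple-bonded to nitrogen → nitrile).
amine: present (CH(NH2) — –NH2 on an sp³ carbon with no adjacent C=O → amine).
arene: no segment matches this pattern.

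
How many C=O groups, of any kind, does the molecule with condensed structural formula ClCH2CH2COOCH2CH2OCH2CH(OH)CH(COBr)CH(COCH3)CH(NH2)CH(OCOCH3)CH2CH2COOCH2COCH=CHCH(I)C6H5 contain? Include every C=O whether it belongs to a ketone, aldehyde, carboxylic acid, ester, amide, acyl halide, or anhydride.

6

CH2COOCH2: ester, 1 C=O (running total 1).
CH(COBr): acyl halide, 1 C=O (running total 2).
CH(COCH3): ketone, 1 C=O (running total 3).
CH(OCOCH3): ester, 1 C=O (running total 4).
CH2COOCH2: ester, 1 C=O (running total 5).
CO: ketone, 1 C=O (running total 6).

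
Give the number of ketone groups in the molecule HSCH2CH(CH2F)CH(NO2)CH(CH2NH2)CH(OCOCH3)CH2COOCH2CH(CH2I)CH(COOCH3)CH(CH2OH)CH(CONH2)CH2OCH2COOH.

0

Working along the chain:
  HSCH2: –SH on an sp³ carbon → thiol.
  CH(CH2F): pendant –CH2X: halogen on sp³ carbon → alkyl halide.
  CH(NO2): –NO2 on an sp³ carbon → nitro (the N=O is not a carbonyl).
  CH(CH2NH2): pendant –CH2NH2: N on sp³ C, no adjacent C=O → amine.
  CH(OCOCH3): pendant –OC(=O)CH3: an acyloxy group → ester.
  CH2COOCH2: –C(=O)–O–C with C on the carbonyl side → ester.
  CH(CH2I): pendant –CH2X: halogen on sp³ carbon → alkyl halide.
  CH(COOCH3): pendant –COOCH3: carbonyl C bonded to C and –OCH3 → ester.
  CH(CH2OH): pendant –CH2OH on an sp³ backbone C → alcohol.
  CH(CONH2): pendant –CONH2: carbonyl C bonded to C and N → amide.
  CH2OCH2: C–O–C with sp³ carbons on both sides and no adjacent C=O → ether.
  COOH: –COOH: carbonyl C bonded to –OH and C → carboxylic acid (the –OH is not a separate alcohol).
No segment is a ketone: CH(OCOCH3) is ester, not ketone; CH2COOCH2 is ester, not ketone; CH(COOCH3) is ester, not ketone. → 0.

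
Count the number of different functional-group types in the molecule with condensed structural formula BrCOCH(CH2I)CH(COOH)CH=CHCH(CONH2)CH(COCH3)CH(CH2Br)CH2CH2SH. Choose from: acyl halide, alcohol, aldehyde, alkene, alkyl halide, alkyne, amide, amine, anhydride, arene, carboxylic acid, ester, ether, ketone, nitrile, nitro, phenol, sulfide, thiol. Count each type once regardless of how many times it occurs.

–C(=O)Br: carbonyl C bonded to C and to a halogen → acyl halide (not alkyl halide).
pendant –CH2X: halogen on sp³ carbon → alkyl halide.
pendant –COOH: carbonyl C bonded to C and –OH → carboxylic acid.
C=C double bond → alkene.
pendant –CONH2: carbonyl C bonded to C and N → amide.
pendant –COCH3: carbonyl C bonded to two carbons → ketone.
pendant –CH2X: halogen on sp³ carbon → alkyl halide.
–SH on an sp³ carbon → thiol.
Distinct types present: acyl halide, alkene, alkyl halide, amide, carboxylic acid, ketone, thiol.

7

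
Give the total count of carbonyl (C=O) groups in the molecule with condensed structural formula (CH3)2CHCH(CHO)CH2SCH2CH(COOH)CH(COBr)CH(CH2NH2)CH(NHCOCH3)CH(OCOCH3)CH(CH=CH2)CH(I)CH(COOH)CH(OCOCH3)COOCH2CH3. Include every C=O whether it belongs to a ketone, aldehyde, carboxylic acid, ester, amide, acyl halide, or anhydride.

8

CH(CHO): aldehyde, 1 C=O (running total 1).
CH(COOH): carboxylic acid, 1 C=O (running total 2).
CH(COBr): acyl halide, 1 C=O (running total 3).
CH(NHCOCH3): amide, 1 C=O (running total 4).
CH(OCOCH3): ester, 1 C=O (running total 5).
CH(COOH): carboxylic acid, 1 C=O (running total 6).
CH(OCOCH3): ester, 1 C=O (running total 7).
COOCH2CH3: ester, 1 C=O (running total 8).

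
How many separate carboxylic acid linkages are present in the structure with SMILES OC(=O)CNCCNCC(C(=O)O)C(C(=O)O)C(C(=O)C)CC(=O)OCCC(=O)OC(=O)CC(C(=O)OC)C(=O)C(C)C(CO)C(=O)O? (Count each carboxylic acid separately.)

4

–COOH: carbonyl C bonded to –OH and C → carboxylic acid (the –OH is not a separate alcohol).
C–N–C with sp³ carbons and no adjacent C=O → amine (secondary).
C–N–C with sp³ carbons and no adjacent C=O → amine (secondary).
pendant –COOH: carbonyl C bonded to C and –OH → carboxylic acid.
pendant –COOH: carbonyl C bonded to C and –OH → carboxylic acid.
pendant –COCH3: carbonyl C bonded to two carbons → ketone.
–C(=O)–O–C with C on the carbonyl side → ester.
two acyl groups sharing one oxygen, –C(=O)–O–C(=O)– → anhydride.
pendant –COOCH3: carbonyl C bonded to C and –OCH3 → ester.
–C(=O)– with carbon on both sides → ketone.
pendant –CH2OH on an sp³ backbone C → alcohol.
–COOH: carbonyl C bonded to –OH and C → carboxylic acid (the –OH is not a separate alcohol).
Carboxylic acid appears at: HOOC, CH(COOH), CH(COOH), COOH → 4.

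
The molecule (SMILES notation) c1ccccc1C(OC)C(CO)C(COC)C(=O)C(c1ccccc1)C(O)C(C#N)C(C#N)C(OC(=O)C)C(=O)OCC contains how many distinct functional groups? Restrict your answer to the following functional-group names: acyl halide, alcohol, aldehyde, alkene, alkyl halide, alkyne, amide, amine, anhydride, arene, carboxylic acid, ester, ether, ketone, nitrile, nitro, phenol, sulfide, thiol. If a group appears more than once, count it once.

C6H5– phenyl ring → arene.
pendant –OCH3: C–O–C with sp³ C, no adjacent C=O → ether.
pendant –CH2OH on an sp³ backbone C → alcohol.
pendant –CH2OCH3: C–O–C linkage → ether.
–C(=O)– with carbon on both sides → ketone.
pendant –C6H5: benzene ring → arene.
–OH on an sp³ carbon → alcohol (secondary).
pendant –C≡N: nitrile.
pendant –C≡N: nitrile.
pendant –OC(=O)CH3: an acyloxy group → ester.
–C(=O)OCH2CH3: carbonyl C bonded to C and to –OEt → ester.
Distinct types present: alcohol, arene, ester, ether, ketone, nitrile.

6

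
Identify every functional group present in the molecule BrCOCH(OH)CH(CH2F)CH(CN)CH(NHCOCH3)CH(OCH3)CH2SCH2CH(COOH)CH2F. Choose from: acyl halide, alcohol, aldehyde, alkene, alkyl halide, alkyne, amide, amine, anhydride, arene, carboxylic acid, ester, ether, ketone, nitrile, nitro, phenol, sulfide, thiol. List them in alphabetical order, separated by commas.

–C(=O)Br: carbonyl C bonded to C and to a halogen → acyl halide (not alkyl halide).
–OH on an sp³ carbon → alcohol (secondary).
pendant –CH2X: halogen on sp³ carbon → alkyl halide.
pendant –C≡N: nitrile.
pendant –NHC(=O)CH3: N bonded to a carbonyl → amide (not amine).
pendant –OCH3: C–O–C with sp³ C, no adjacent C=O → ether.
C–S–C linkage → sulfide (thioether).
pendant –COOH: carbonyl C bonded to C and –OH → carboxylic acid.
halogen on an sp³ carbon → alkyl halide.

acyl halide, alcohol, alkyl halide, amide, carboxylic acid, ether, nitrile, sulfide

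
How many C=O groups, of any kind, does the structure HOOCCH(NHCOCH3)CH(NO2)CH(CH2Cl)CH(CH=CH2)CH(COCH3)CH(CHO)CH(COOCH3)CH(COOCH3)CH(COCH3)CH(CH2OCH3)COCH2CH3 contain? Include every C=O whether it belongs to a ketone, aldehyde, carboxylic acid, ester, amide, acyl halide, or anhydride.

HOOC: carboxylic acid, 1 C=O (running total 1).
CH(NHCOCH3): amide, 1 C=O (running total 2).
CH(COCH3): ketone, 1 C=O (running total 3).
CH(CHO): aldehyde, 1 C=O (running total 4).
CH(COOCH3): ester, 1 C=O (running total 5).
CH(COOCH3): ester, 1 C=O (running total 6).
CH(COCH3): ketone, 1 C=O (running total 7).
CO: ketone, 1 C=O (running total 8).

8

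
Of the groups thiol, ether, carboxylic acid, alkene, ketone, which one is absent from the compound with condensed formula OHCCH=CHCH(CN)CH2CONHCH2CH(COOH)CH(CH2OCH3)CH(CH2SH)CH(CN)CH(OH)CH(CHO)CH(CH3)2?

ketone

carboxylic acid: present (CH(COOH) — pendant –COOH: carbonyl C bonded to C and –OH → carboxylic acid).
ether: present (CH(CH2OCH3) — pendant –CH2OCH3: C–O–C linkage → ether).
alkene: present (CH=CH — C=C double bond → alkene).
thiol: present (CH(CH2SH) — pendant –CH2SH → thiol).
ketone: absent. In CH2CONHCH2, the C=O is bonded to nitrogen, which defines an amide, not a ketone. In CH(COOH), the C=O bears an –OH, making it a carboxylic acid rather than a ketone. In each of OHC and CH(CHO), the carbonyl carbon carries an H, so it is an aldehyde, not a ketone.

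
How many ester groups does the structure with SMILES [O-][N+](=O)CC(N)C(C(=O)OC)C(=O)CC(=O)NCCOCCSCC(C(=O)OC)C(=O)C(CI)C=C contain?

2

Reading the structure from left to right:
  O2NCH2: –NO2 on carbon → nitro group.
  CH(NH2): –NH2 on an sp³ carbon with no adjacent C=O → amine.
  CH(COOCH3): pendant –COOCH3: carbonyl C bonded to C and –OCH3 → ester.
  CO: –C(=O)– with carbon on both sides → ketone.
  CH2CONHCH2: –C(=O)–N– linkage → amide (the N is not an amine).
  CH2OCH2: C–O–C with sp³ carbons on both sides and no adjacent C=O → ether.
  CH2SCH2: C–S–C linkage → sulfide (thioether).
  CH(COOCH3): pendant –COOCH3: carbonyl C bonded to C and –OCH3 → ester.
  CO: –C(=O)– with carbon on both sides → ketone.
  CH(CH2I): pendant –CH2X: halogen on sp³ carbon → alkyl halide.
  CH=CH2: C=C double bond → alkene.
Ester appears at: CH(COOCH3), CH(COOCH3) → 2.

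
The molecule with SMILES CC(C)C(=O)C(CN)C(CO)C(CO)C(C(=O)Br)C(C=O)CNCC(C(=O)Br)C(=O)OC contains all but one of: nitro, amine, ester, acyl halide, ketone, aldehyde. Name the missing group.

ester: present (COOCH3 — –C(=O)OCH3: carbonyl C bonded to C and to –OCH3 → ester (not ketone + ether)).
ketone: present (CO — –C(=O)– with carbon on both sides → ketone).
aldehyde: present (CH(CHO) — pendant –CHO: carbonyl C bonded to C and H → aldehyde).
acyl halide: present (CH(COBr) — pendant –C(=O)X: carbonyl C bonded to C and halogen → acyl halide).
amine: present (CH(CH2NH2) — pendant –CH2NH2: N on sp³ C, no adjacent C=O → amine).
nitro: no segment matches this pattern.

nitro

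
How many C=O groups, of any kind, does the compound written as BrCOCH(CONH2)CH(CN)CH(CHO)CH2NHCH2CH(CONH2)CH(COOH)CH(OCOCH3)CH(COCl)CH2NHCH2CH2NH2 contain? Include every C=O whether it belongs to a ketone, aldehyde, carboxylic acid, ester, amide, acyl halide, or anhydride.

BrCO: acyl halide, 1 C=O (running total 1).
CH(CONH2): amide, 1 C=O (running total 2).
CH(CHO): aldehyde, 1 C=O (running total 3).
CH(CONH2): amide, 1 C=O (running total 4).
CH(COOH): carboxylic acid, 1 C=O (running total 5).
CH(OCOCH3): ester, 1 C=O (running total 6).
CH(COCl): acyl halide, 1 C=O (running total 7).

7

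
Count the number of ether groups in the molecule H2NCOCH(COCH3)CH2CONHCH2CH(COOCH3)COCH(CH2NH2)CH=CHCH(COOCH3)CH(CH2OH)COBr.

Reading the structure from left to right:
  H2NCO: –C(=O)NH2: carbonyl C bonded to C and to N → amide (the N is not a separate amine).
  CH(COCH3): pendant –COCH3: carbonyl C bonded to two carbons → ketone.
  CH2CONHCH2: –C(=O)–N– linkage → amide (the N is not an amine).
  CH(COOCH3): pendant –COOCH3: carbonyl C bonded to C and –OCH3 → ester.
  CO: –C(=O)– with carbon on both sides → ketone.
  CH(CH2NH2): pendant –CH2NH2: N on sp³ C, no adjacent C=O → amine.
  CH=CH: C=C double bond → alkene.
  CH(COOCH3): pendant –COOCH3: carbonyl C bonded to C and –OCH3 → ester.
  CH(CH2OH): pendant –CH2OH on an sp³ backbone C → alcohol.
  COBr: –C(=O)Br: carbonyl C bonded to C and to a halogen → acyl halide (not alkyl halide).
No segment is a ether: CH(COOCH3) is ester, not ether; CH(COOCH3) is ester, not ether; CH(CH2OH) is alcohol, not ether. → 0.

0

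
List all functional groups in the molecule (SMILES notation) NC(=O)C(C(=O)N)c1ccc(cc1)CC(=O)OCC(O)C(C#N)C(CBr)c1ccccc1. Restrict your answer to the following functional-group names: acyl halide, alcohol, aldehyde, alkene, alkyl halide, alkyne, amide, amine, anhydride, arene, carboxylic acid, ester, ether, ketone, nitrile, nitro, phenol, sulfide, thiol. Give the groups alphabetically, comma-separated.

–C(=O)NH2: carbonyl C bonded to C and to N → amide (the N is not a separate amine).
pendant –CONH2: carbonyl C bonded to C and N → amide.
para-disubstituted benzene ring → arene.
–C(=O)–O–C with C on the carbonyl side → ester.
–OH on an sp³ carbon → alcohol (secondary).
pendant –C≡N: nitrile.
pendant –CH2X: halogen on sp³ carbon → alkyl halide.
–C6H5 phenyl ring → arene.

alcohol, alkyl halide, amide, arene, ester, nitrile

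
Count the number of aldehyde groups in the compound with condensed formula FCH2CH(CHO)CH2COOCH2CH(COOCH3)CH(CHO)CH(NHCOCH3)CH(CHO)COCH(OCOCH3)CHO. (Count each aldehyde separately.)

4

Reading the structure from left to right:
  FCH2: halogen on an sp³ carbon → alkyl halide.
  CH(CHO): pendant –CHO: carbonyl C bonded to C and H → aldehyde.
  CH2COOCH2: –C(=O)–O–C with C on the carbonyl side → ester.
  CH(COOCH3): pendant –COOCH3: carbonyl C bonded to C and –OCH3 → ester.
  CH(CHO): pendant –CHO: carbonyl C bonded to C and H → aldehyde.
  CH(NHCOCH3): pendant –NHC(=O)CH3: N bonded to a carbonyl → amide (not amine).
  CH(CHO): pendant –CHO: carbonyl C bonded to C and H → aldehyde.
  CO: –C(=O)– with carbon on both sides → ketone.
  CH(OCOCH3): pendant –OC(=O)CH3: an acyloxy group → ester.
  CHO: terminal –CHO: carbonyl C bonded to H and C → aldehyde.
Aldehyde appears at: CH(CHO), CH(CHO), CH(CHO), CHO → 4.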